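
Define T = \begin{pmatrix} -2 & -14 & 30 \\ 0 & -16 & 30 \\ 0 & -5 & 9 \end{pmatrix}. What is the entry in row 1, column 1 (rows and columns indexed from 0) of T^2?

106

Characteristic polynomial: μ^3 + 9μ^2 + 20μ + 12 = (μ + 1)(μ + 2)(μ + 6), so the eigenvalues are -6, -2, -1.
μ=-2: eigenvector (1, 0, 0).
μ=-6: eigenvector (3, 3, 1).
μ=-1: eigenvector (2, 2, 1).
P = [[1, 3, 2], [0, 3, 2], [0, 1, 1]], D = diag(-2, -6, -1), P⁻¹ = [[1, -1, 0], [0, 1, -2], [0, -1, 3]].
T² = P·diag(4, 36, 1)·P⁻¹ = [[4, 102, -210], [0, 106, -210], [0, 35, -69]].
The requested entry is 106.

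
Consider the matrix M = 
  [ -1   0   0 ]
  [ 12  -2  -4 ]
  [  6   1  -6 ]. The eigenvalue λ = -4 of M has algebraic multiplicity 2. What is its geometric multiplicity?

1

M + 4I = [[3, 0, 0], [12, 2, -4], [6, 1, -2]].
This matrix has rank 2, so its null space has dimension 3 − 2 = 1.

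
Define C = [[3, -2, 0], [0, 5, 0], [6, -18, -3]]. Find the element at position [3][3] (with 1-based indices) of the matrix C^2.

9

Characteristic polynomial: s^3 - 5s^2 - 9s + 45 = (s - 5)(s - 3)(s + 3), so the eigenvalues are -3, 3, 5.
s=-3: eigenvector (0, 0, 1).
s=5: eigenvector (-1, 1, -3).
s=3: eigenvector (1, 0, 1).
P = [[0, -1, 1], [0, 1, 0], [1, -3, 1]], D = diag(-3, 5, 3), P⁻¹ = [[-1, 2, 1], [0, 1, 0], [1, 1, 0]].
C² = P·diag(9, 25, 9)·P⁻¹ = [[9, -16, 0], [0, 25, 0], [0, -48, 9]].
The requested entry is 9.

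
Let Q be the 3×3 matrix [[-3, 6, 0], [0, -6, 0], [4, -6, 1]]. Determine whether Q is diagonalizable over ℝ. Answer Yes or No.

Characteristic polynomial: p(λ) = λ^3 + 8λ^2 + 9λ - 18 = (λ - 1)(λ + 3)(λ + 6).
All 3 eigenvalues are distinct, so Q is diagonalizable.

Yes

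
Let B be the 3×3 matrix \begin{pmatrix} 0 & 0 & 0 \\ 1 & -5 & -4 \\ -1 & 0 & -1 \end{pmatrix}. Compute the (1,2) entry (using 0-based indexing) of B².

Characteristic polynomial: λ^3 + 6λ^2 + 5λ = λ(λ + 1)(λ + 5), so the eigenvalues are -5, -1, 0.
λ=0: eigenvector (1, 1, -1).
λ=-5: eigenvector (0, 1, 0).
λ=-1: eigenvector (0, -1, 1).
P = [[1, 0, 0], [1, 1, -1], [-1, 0, 1]], D = diag(0, -5, -1), P⁻¹ = [[1, 0, 0], [0, 1, 1], [1, 0, 1]].
B² = P·diag(0, 25, 1)·P⁻¹ = [[0, 0, 0], [-1, 25, 24], [1, 0, 1]].
The requested entry is 24.

24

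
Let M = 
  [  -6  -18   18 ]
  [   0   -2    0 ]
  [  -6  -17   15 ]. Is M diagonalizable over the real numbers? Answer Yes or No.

Yes

Characteristic polynomial: p(r) = r^3 - 7r^2 + 36 = (r - 6)(r - 3)(r + 2).
All 3 eigenvalues are distinct, so M is diagonalizable.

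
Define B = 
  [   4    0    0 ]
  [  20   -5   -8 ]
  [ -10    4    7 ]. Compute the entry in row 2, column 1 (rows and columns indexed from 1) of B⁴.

1020

Characteristic polynomial: λ^3 - 6λ^2 + 5λ + 12 = (λ - 4)(λ - 3)(λ + 1), so the eigenvalues are -1, 3, 4.
λ=4: eigenvector (1, 4, -2).
λ=3: eigenvector (0, -1, 1).
λ=-1: eigenvector (0, -2, 1).
P = [[1, 0, 0], [4, -1, -2], [-2, 1, 1]], D = diag(4, 3, -1), P⁻¹ = [[1, 0, 0], [0, 1, 2], [2, -1, -1]].
B⁴ = P·diag(256, 81, 1)·P⁻¹ = [[256, 0, 0], [1020, -79, -160], [-510, 80, 161]].
The requested entry is 1020.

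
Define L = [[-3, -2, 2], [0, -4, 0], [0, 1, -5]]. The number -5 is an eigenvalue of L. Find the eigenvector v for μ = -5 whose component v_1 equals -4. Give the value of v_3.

4

L + 5I = [[2, -2, 2], [0, 1, 0], [0, 1, 0]].
Solving (L + 5I)v = 0 gives the eigenspace spanned by (-4, 0, 4).
With v_1 = -4, v = (-4, 0, 4), so v_3 = 4.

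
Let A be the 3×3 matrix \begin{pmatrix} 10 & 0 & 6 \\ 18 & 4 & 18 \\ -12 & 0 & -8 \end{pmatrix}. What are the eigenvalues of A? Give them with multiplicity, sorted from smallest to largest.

Characteristic polynomial: p(λ) = λ^3 - 6λ^2 + 32 = (λ - 4)^2(λ + 2).
Roots (with multiplicity): -2, 4, 4.

-2, 4, 4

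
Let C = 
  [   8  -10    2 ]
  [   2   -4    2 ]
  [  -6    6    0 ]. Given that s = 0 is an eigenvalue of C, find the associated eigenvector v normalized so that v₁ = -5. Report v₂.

-5

C = [[8, -10, 2], [2, -4, 2], [-6, 6, 0]].
Solving (C)v = 0 gives the eigenspace spanned by (-5, -5, -5).
With v₁ = -5, v = (-5, -5, -5), so v₂ = -5.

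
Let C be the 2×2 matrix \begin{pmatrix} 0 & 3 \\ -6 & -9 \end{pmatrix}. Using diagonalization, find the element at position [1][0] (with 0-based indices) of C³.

Characteristic polynomial: t^2 + 9t + 18 = (t + 3)(t + 6), so the eigenvalues are -6, -3.
t=-3: eigenvector (1, -1).
t=-6: eigenvector (-1, 2).
P = [[1, -1], [-1, 2]], D = diag(-3, -6), P⁻¹ = [[2, 1], [1, 1]].
C³ = P·diag(-27, -216)·P⁻¹ = [[162, 189], [-378, -405]].
The requested entry is -378.

-378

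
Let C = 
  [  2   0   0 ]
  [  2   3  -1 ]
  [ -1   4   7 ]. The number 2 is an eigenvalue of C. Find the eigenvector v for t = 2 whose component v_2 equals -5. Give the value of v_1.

5

C − 2I = [[0, 0, 0], [2, 1, -1], [-1, 4, 5]].
Solving (C − 2I)v = 0 gives the eigenspace spanned by (5, -5, 5).
With v_2 = -5, v = (5, -5, 5), so v_1 = 5.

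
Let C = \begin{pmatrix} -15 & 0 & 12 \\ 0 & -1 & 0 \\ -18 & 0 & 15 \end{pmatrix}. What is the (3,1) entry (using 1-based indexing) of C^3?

Characteristic polynomial: r^3 + r^2 - 9r - 9 = (r - 3)(r + 1)(r + 3), so the eigenvalues are -3, -1, 3.
r=-3: eigenvector (1, 0, 1).
r=-1: eigenvector (0, 1, 0).
r=3: eigenvector (2, 0, 3).
P = [[1, 0, 2], [0, 1, 0], [1, 0, 3]], D = diag(-3, -1, 3), P⁻¹ = [[3, 0, -2], [0, 1, 0], [-1, 0, 1]].
C³ = P·diag(-27, -1, 27)·P⁻¹ = [[-135, 0, 108], [0, -1, 0], [-162, 0, 135]].
The requested entry is -162.

-162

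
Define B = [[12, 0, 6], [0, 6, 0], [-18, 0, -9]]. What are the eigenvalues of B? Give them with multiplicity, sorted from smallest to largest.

Characteristic polynomial: p(μ) = μ^3 - 9μ^2 + 18μ = μ(μ - 6)(μ - 3).
Roots (with multiplicity): 0, 3, 6.

0, 3, 6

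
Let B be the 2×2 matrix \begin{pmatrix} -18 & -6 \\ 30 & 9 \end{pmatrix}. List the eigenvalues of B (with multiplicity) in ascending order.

-6, -3

Characteristic polynomial: p(s) = s^2 + 9s + 18 = (s + 3)(s + 6).
Roots (with multiplicity): -6, -3.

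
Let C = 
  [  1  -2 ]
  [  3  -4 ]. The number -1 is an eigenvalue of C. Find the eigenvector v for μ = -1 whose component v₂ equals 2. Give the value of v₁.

2

C + 1I = [[2, -2], [3, -3]].
Solving (C + 1I)v = 0 gives the eigenspace spanned by (2, 2).
With v₂ = 2, v = (2, 2), so v₁ = 2.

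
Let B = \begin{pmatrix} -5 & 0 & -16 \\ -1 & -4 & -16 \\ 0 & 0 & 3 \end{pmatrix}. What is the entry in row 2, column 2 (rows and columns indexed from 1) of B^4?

256

Characteristic polynomial: λ^3 + 6λ^2 - 7λ - 60 = (λ - 3)(λ + 4)(λ + 5), so the eigenvalues are -5, -4, 3.
λ=3: eigenvector (-2, -2, 1).
λ=-5: eigenvector (1, 1, 0).
λ=-4: eigenvector (0, -1, 0).
P = [[-2, 1, 0], [-2, 1, -1], [1, 0, 0]], D = diag(3, -5, -4), P⁻¹ = [[0, 0, 1], [1, 0, 2], [1, -1, 0]].
B⁴ = P·diag(81, 625, 256)·P⁻¹ = [[625, 0, 1088], [369, 256, 1088], [0, 0, 81]].
The requested entry is 256.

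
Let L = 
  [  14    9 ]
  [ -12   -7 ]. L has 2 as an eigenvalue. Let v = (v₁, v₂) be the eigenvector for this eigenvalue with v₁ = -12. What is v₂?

16

L − 2I = [[12, 9], [-12, -9]].
Solving (L − 2I)v = 0 gives the eigenspace spanned by (-12, 16).
With v₁ = -12, v = (-12, 16), so v₂ = 16.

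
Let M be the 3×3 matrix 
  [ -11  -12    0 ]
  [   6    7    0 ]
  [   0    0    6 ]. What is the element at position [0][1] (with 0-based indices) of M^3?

Characteristic polynomial: μ^3 - 2μ^2 - 29μ + 30 = (μ - 6)(μ - 1)(μ + 5), so the eigenvalues are -5, 1, 6.
μ=6: eigenvector (0, 0, 1).
μ=-5: eigenvector (-2, 1, 0).
μ=1: eigenvector (-1, 1, 0).
P = [[0, -2, -1], [0, 1, 1], [1, 0, 0]], D = diag(6, -5, 1), P⁻¹ = [[0, 0, 1], [-1, -1, 0], [1, 2, 0]].
M³ = P·diag(216, -125, 1)·P⁻¹ = [[-251, -252, 0], [126, 127, 0], [0, 0, 216]].
The requested entry is -252.

-252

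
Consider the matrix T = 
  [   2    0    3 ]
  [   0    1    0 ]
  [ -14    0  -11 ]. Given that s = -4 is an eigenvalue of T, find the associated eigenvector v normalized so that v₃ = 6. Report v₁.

T + 4I = [[6, 0, 3], [0, 5, 0], [-14, 0, -7]].
Solving (T + 4I)v = 0 gives the eigenspace spanned by (-3, 0, 6).
With v₃ = 6, v = (-3, 0, 6), so v₁ = -3.

-3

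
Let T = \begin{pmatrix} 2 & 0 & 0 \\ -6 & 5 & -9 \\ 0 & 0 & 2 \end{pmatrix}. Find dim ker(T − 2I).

2

T − 2I = [[0, 0, 0], [-6, 3, -9], [0, 0, 0]].
This matrix has rank 1, so its null space has dimension 3 − 1 = 2.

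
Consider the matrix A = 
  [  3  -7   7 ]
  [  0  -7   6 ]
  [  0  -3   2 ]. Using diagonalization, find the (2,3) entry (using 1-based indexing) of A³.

Characteristic polynomial: r^3 + 2r^2 - 11r - 12 = (r - 3)(r + 1)(r + 4), so the eigenvalues are -4, -1, 3.
r=-4: eigenvector (1, 2, 1).
r=3: eigenvector (-1, 0, 0).
r=-1: eigenvector (0, 1, 1).
P = [[1, -1, 0], [2, 0, 1], [1, 0, 1]], D = diag(-4, 3, -1), P⁻¹ = [[0, 1, -1], [-1, 1, -1], [0, -1, 2]].
A³ = P·diag(-64, 27, -1)·P⁻¹ = [[27, -91, 91], [0, -127, 126], [0, -63, 62]].
The requested entry is 126.

126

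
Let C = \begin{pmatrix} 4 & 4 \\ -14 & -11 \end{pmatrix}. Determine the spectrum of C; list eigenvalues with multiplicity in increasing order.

-4, -3

Characteristic polynomial: p(r) = r^2 + 7r + 12 = (r + 3)(r + 4).
Roots (with multiplicity): -4, -3.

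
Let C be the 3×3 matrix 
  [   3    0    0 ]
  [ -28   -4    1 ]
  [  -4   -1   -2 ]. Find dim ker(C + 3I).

1

C + 3I = [[6, 0, 0], [-28, -1, 1], [-4, -1, 1]].
This matrix has rank 2, so its null space has dimension 3 − 2 = 1.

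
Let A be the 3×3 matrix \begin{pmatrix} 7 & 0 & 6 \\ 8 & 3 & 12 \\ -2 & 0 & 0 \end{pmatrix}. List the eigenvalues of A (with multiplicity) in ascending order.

3, 3, 4

Characteristic polynomial: p(r) = r^3 - 10r^2 + 33r - 36 = (r - 4)(r - 3)^2.
Roots (with multiplicity): 3, 3, 4.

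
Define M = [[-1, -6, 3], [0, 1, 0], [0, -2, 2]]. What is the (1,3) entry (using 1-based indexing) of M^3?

Characteristic polynomial: r^3 - 2r^2 - r + 2 = (r - 2)(r - 1)(r + 1), so the eigenvalues are -1, 1, 2.
r=-1: eigenvector (1, 0, 0).
r=1: eigenvector (0, 1, 2).
r=2: eigenvector (1, 0, 1).
P = [[1, 0, 1], [0, 1, 0], [0, 2, 1]], D = diag(-1, 1, 2), P⁻¹ = [[1, 2, -1], [0, 1, 0], [0, -2, 1]].
M³ = P·diag(-1, 1, 8)·P⁻¹ = [[-1, -18, 9], [0, 1, 0], [0, -14, 8]].
The requested entry is 9.

9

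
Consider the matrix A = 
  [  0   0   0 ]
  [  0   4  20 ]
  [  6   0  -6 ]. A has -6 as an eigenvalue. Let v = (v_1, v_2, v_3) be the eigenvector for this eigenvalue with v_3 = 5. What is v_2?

A + 6I = [[6, 0, 0], [0, 10, 20], [6, 0, 0]].
Solving (A + 6I)v = 0 gives the eigenspace spanned by (0, -10, 5).
With v_3 = 5, v = (0, -10, 5), so v_2 = -10.

-10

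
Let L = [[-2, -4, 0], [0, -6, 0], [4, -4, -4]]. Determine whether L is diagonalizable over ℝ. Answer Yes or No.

Yes

Characteristic polynomial: p(r) = r^3 + 12r^2 + 44r + 48 = (r + 2)(r + 4)(r + 6).
All 3 eigenvalues are distinct, so L is diagonalizable.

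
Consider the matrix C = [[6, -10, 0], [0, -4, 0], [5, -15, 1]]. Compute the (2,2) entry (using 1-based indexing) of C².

16

Characteristic polynomial: μ^3 - 3μ^2 - 22μ + 24 = (μ - 6)(μ - 1)(μ + 4), so the eigenvalues are -4, 1, 6.
μ=6: eigenvector (1, 0, 1).
μ=-4: eigenvector (1, 1, 2).
μ=1: eigenvector (0, 0, 1).
P = [[1, 1, 0], [0, 1, 0], [1, 2, 1]], D = diag(6, -4, 1), P⁻¹ = [[1, -1, 0], [0, 1, 0], [-1, -1, 1]].
C² = P·diag(36, 16, 1)·P⁻¹ = [[36, -20, 0], [0, 16, 0], [35, -5, 1]].
The requested entry is 16.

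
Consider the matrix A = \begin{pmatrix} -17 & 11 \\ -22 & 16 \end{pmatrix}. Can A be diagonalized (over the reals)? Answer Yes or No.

Characteristic polynomial: p(λ) = λ^2 + λ - 30 = (λ - 5)(λ + 6).
All 2 eigenvalues are distinct, so A is diagonalizable.

Yes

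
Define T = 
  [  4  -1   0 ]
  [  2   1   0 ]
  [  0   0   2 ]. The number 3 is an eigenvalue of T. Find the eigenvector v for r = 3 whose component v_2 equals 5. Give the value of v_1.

5

T − 3I = [[1, -1, 0], [2, -2, 0], [0, 0, -1]].
Solving (T − 3I)v = 0 gives the eigenspace spanned by (5, 5, 0).
With v_2 = 5, v = (5, 5, 0), so v_1 = 5.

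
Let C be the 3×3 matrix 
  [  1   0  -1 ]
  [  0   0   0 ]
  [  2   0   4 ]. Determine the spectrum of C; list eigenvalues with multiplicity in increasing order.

0, 2, 3

Characteristic polynomial: p(r) = r^3 - 5r^2 + 6r = r(r - 3)(r - 2).
Roots (with multiplicity): 0, 2, 3.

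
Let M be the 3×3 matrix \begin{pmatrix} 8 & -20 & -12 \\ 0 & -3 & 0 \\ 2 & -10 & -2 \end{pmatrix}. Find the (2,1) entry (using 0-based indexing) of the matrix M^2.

Characteristic polynomial: r^3 - 3r^2 - 10r + 24 = (r - 4)(r - 2)(r + 3), so the eigenvalues are -3, 2, 4.
r=4: eigenvector (3, 0, 1).
r=-3: eigenvector (4, 1, 2).
r=2: eigenvector (2, 0, 1).
P = [[3, 4, 2], [0, 1, 0], [1, 2, 1]], D = diag(4, -3, 2), P⁻¹ = [[1, 0, -2], [0, 1, 0], [-1, -2, 3]].
M² = P·diag(16, 9, 4)·P⁻¹ = [[40, 20, -72], [0, 9, 0], [12, 10, -20]].
The requested entry is 10.

10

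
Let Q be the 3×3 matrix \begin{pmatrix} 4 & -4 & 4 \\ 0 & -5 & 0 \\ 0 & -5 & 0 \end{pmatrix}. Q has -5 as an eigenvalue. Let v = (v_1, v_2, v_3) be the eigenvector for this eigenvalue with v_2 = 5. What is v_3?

5

Q + 5I = [[9, -4, 4], [0, 0, 0], [0, -5, 5]].
Solving (Q + 5I)v = 0 gives the eigenspace spanned by (0, 5, 5).
With v_2 = 5, v = (0, 5, 5), so v_3 = 5.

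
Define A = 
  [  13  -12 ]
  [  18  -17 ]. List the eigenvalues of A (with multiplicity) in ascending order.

-5, 1

Characteristic polynomial: p(r) = r^2 + 4r - 5 = (r - 1)(r + 5).
Roots (with multiplicity): -5, 1.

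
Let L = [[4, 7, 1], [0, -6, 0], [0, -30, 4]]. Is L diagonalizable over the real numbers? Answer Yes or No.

No

Characteristic polynomial: p(μ) = μ^3 - 2μ^2 - 32μ + 96 = (μ - 4)^2(μ + 6).
μ = 4 has algebraic multiplicity 2; rank(L − 4I) = 2, so geometric multiplicity = 1.
Geometric multiplicity < algebraic multiplicity, so L is not diagonalizable.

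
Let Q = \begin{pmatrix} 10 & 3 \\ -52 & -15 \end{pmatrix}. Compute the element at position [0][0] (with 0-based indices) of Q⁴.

-764

Characteristic polynomial: μ^2 + 5μ + 6 = (μ + 2)(μ + 3), so the eigenvalues are -3, -2.
μ=-3: eigenvector (-3, 13).
μ=-2: eigenvector (1, -4).
P = [[-3, 1], [13, -4]], D = diag(-3, -2), P⁻¹ = [[4, 1], [13, 3]].
Q⁴ = P·diag(81, 16)·P⁻¹ = [[-764, -195], [3380, 861]].
The requested entry is -764.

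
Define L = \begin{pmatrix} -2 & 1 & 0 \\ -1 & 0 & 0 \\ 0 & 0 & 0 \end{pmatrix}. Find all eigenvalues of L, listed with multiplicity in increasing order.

Characteristic polynomial: p(λ) = λ^3 + 2λ^2 + λ = λ(λ + 1)^2.
Roots (with multiplicity): -1, -1, 0.

-1, -1, 0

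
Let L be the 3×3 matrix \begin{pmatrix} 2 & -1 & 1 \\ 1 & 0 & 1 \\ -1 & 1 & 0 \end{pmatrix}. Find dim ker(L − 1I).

L − 1I = [[1, -1, 1], [1, -1, 1], [-1, 1, -1]].
This matrix has rank 1, so its null space has dimension 3 − 1 = 2.

2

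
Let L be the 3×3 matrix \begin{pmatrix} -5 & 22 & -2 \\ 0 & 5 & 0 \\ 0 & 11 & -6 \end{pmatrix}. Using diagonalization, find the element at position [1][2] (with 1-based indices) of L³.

682

Characteristic polynomial: s^3 + 6s^2 - 25s - 150 = (s - 5)(s + 5)(s + 6), so the eigenvalues are -6, -5, 5.
s=-5: eigenvector (1, 0, 0).
s=5: eigenvector (2, 1, 1).
s=-6: eigenvector (2, 0, 1).
P = [[1, 2, 2], [0, 1, 0], [0, 1, 1]], D = diag(-5, 5, -6), P⁻¹ = [[1, 0, -2], [0, 1, 0], [0, -1, 1]].
L³ = P·diag(-125, 125, -216)·P⁻¹ = [[-125, 682, -182], [0, 125, 0], [0, 341, -216]].
The requested entry is 682.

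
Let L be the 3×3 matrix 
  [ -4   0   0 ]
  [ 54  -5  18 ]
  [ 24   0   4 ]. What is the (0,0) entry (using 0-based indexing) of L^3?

-64

Characteristic polynomial: μ^3 + 5μ^2 - 16μ - 80 = (μ - 4)(μ + 4)(μ + 5), so the eigenvalues are -5, -4, 4.
μ=-4: eigenvector (1, 0, -3).
μ=-5: eigenvector (0, 1, 0).
μ=4: eigenvector (0, 2, 1).
P = [[1, 0, 0], [0, 1, 2], [-3, 0, 1]], D = diag(-4, -5, 4), P⁻¹ = [[1, 0, 0], [-6, 1, -2], [3, 0, 1]].
L³ = P·diag(-64, -125, 64)·P⁻¹ = [[-64, 0, 0], [1134, -125, 378], [384, 0, 64]].
The requested entry is -64.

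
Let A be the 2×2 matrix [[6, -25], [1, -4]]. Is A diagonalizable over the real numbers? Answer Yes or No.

Characteristic polynomial: p(s) = s^2 - 2s + 1 = (s - 1)^2.
s = 1 has algebraic multiplicity 2; rank(A − 1I) = 1, so geometric multiplicity = 1.
Geometric multiplicity < algebraic multiplicity, so A is not diagonalizable.

No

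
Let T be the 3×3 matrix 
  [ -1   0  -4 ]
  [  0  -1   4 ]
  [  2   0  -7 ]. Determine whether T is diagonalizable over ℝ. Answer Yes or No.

Characteristic polynomial: p(μ) = μ^3 + 9μ^2 + 23μ + 15 = (μ + 1)(μ + 3)(μ + 5).
All 3 eigenvalues are distinct, so T is diagonalizable.

Yes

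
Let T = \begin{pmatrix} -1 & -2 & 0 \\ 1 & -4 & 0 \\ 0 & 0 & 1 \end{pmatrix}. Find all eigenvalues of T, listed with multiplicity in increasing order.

Characteristic polynomial: p(μ) = μ^3 + 4μ^2 + μ - 6 = (μ - 1)(μ + 2)(μ + 3).
Roots (with multiplicity): -3, -2, 1.

-3, -2, 1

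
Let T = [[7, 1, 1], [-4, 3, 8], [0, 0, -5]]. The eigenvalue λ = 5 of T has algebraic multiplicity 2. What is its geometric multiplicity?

T − 5I = [[2, 1, 1], [-4, -2, 8], [0, 0, -10]].
This matrix has rank 2, so its null space has dimension 3 − 2 = 1.

1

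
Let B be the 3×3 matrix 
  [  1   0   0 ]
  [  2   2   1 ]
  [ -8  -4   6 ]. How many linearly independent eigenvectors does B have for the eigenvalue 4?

B − 4I = [[-3, 0, 0], [2, -2, 1], [-8, -4, 2]].
This matrix has rank 2, so its null space has dimension 3 − 2 = 1.

1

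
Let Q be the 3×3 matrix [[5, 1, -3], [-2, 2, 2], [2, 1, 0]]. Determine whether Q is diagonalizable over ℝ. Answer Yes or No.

Characteristic polynomial: p(μ) = μ^3 - 7μ^2 + 16μ - 12 = (μ - 3)(μ - 2)^2.
μ = 2 has algebraic multiplicity 2; rank(Q − 2I) = 2, so geometric multiplicity = 1.
Geometric multiplicity < algebraic multiplicity, so Q is not diagonalizable.

No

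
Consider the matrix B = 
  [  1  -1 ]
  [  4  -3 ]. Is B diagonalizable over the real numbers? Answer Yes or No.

Characteristic polynomial: p(s) = s^2 + 2s + 1 = (s + 1)^2.
s = -1 has algebraic multiplicity 2; rank(B + 1I) = 1, so geometric multiplicity = 1.
Geometric multiplicity < algebraic multiplicity, so B is not diagonalizable.

No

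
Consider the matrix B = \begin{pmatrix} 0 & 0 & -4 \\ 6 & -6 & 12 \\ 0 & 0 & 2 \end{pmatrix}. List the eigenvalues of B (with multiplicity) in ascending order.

-6, 0, 2

Characteristic polynomial: p(μ) = μ^3 + 4μ^2 - 12μ = μ(μ - 2)(μ + 6).
Roots (with multiplicity): -6, 0, 2.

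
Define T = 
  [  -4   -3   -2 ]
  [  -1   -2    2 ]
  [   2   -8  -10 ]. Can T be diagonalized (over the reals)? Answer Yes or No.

Characteristic polynomial: p(λ) = λ^3 + 16λ^2 + 85λ + 150 = (λ + 5)^2(λ + 6).
λ = -5 has algebraic multiplicity 2; rank(T + 5I) = 2, so geometric multiplicity = 1.
Geometric multiplicity < algebraic multiplicity, so T is not diagonalizable.

No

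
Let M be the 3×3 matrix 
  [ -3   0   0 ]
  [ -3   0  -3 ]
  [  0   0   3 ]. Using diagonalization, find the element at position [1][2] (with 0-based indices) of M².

Characteristic polynomial: r^3 - 9r = r(r - 3)(r + 3), so the eigenvalues are -3, 0, 3.
r=-3: eigenvector (1, 1, 0).
r=0: eigenvector (0, 1, 0).
r=3: eigenvector (0, -1, 1).
P = [[1, 0, 0], [1, 1, -1], [0, 0, 1]], D = diag(-3, 0, 3), P⁻¹ = [[1, 0, 0], [-1, 1, 1], [0, 0, 1]].
M² = P·diag(9, 0, 9)·P⁻¹ = [[9, 0, 0], [9, 0, -9], [0, 0, 9]].
The requested entry is -9.

-9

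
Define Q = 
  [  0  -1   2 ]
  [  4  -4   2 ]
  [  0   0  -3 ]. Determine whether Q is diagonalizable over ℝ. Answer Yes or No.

Characteristic polynomial: p(μ) = μ^3 + 7μ^2 + 16μ + 12 = (μ + 2)^2(μ + 3).
μ = -2 has algebraic multiplicity 2; rank(Q + 2I) = 2, so geometric multiplicity = 1.
Geometric multiplicity < algebraic multiplicity, so Q is not diagonalizable.

No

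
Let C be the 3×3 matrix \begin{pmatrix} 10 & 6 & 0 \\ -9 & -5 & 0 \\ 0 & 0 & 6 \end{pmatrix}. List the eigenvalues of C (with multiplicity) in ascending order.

Characteristic polynomial: p(μ) = μ^3 - 11μ^2 + 34μ - 24 = (μ - 6)(μ - 4)(μ - 1).
Roots (with multiplicity): 1, 4, 6.

1, 4, 6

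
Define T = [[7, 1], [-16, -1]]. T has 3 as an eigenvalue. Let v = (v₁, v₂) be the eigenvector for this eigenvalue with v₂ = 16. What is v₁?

T − 3I = [[4, 1], [-16, -4]].
Solving (T − 3I)v = 0 gives the eigenspace spanned by (-4, 16).
With v₂ = 16, v = (-4, 16), so v₁ = -4.

-4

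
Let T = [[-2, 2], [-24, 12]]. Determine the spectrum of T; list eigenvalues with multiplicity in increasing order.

Characteristic polynomial: p(λ) = λ^2 - 10λ + 24 = (λ - 6)(λ - 4).
Roots (with multiplicity): 4, 6.

4, 6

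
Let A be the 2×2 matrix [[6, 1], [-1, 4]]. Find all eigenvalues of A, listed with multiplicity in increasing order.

5, 5

Characteristic polynomial: p(μ) = μ^2 - 10μ + 25 = (μ - 5)^2.
Roots (with multiplicity): 5, 5.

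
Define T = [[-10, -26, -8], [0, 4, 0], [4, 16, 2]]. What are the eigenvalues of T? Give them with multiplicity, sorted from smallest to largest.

-6, -2, 4

Characteristic polynomial: p(s) = s^3 + 4s^2 - 20s - 48 = (s - 4)(s + 2)(s + 6).
Roots (with multiplicity): -6, -2, 4.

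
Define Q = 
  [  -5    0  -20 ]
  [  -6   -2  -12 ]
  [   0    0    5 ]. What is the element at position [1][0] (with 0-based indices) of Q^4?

Characteristic polynomial: s^3 + 2s^2 - 25s - 50 = (s - 5)(s + 2)(s + 5), so the eigenvalues are -5, -2, 5.
s=-2: eigenvector (0, 1, 0).
s=-5: eigenvector (1, 2, 0).
s=5: eigenvector (-2, 0, 1).
P = [[0, 1, -2], [1, 2, 0], [0, 0, 1]], D = diag(-2, -5, 5), P⁻¹ = [[-2, 1, -4], [1, 0, 2], [0, 0, 1]].
Q⁴ = P·diag(16, 625, 625)·P⁻¹ = [[625, 0, 0], [1218, 16, 2436], [0, 0, 625]].
The requested entry is 1218.

1218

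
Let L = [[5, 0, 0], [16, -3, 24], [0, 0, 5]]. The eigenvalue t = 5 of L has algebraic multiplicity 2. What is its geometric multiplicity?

L − 5I = [[0, 0, 0], [16, -8, 24], [0, 0, 0]].
This matrix has rank 1, so its null space has dimension 3 − 1 = 2.

2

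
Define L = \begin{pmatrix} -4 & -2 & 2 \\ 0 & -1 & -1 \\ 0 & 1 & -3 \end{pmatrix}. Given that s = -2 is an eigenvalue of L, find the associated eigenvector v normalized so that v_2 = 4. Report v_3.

L + 2I = [[-2, -2, 2], [0, 1, -1], [0, 1, -1]].
Solving (L + 2I)v = 0 gives the eigenspace spanned by (0, 4, 4).
With v_2 = 4, v = (0, 4, 4), so v_3 = 4.

4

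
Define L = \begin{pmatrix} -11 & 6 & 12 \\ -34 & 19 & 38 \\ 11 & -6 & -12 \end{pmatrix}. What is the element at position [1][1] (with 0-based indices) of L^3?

Characteristic polynomial: μ^3 + 4μ^2 - 5μ = μ(μ - 1)(μ + 5), so the eigenvalues are -5, 0, 1.
μ=1: eigenvector (1, 4, -1).
μ=-5: eigenvector (-1, -3, 1).
μ=0: eigenvector (0, -2, 1).
P = [[1, -1, 0], [4, -3, -2], [-1, 1, 1]], D = diag(1, -5, 0), P⁻¹ = [[-1, 1, 2], [-2, 1, 2], [1, 0, 1]].
L³ = P·diag(1, -125, 0)·P⁻¹ = [[-251, 126, 252], [-754, 379, 758], [251, -126, -252]].
The requested entry is 379.

379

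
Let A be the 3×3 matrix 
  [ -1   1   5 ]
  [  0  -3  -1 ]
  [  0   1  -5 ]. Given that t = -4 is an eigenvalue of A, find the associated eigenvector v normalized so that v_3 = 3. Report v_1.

-6

A + 4I = [[3, 1, 5], [0, 1, -1], [0, 1, -1]].
Solving (A + 4I)v = 0 gives the eigenspace spanned by (-6, 3, 3).
With v_3 = 3, v = (-6, 3, 3), so v_1 = -6.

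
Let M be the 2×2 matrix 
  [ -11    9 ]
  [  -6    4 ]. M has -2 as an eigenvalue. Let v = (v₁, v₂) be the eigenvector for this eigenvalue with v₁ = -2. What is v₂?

-2

M + 2I = [[-9, 9], [-6, 6]].
Solving (M + 2I)v = 0 gives the eigenspace spanned by (-2, -2).
With v₁ = -2, v = (-2, -2), so v₂ = -2.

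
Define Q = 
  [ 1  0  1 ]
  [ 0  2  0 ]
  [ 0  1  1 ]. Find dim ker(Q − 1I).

1

Q − 1I = [[0, 0, 1], [0, 1, 0], [0, 1, 0]].
This matrix has rank 2, so its null space has dimension 3 − 2 = 1.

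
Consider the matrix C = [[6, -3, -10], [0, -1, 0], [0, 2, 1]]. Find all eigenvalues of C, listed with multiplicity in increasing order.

Characteristic polynomial: p(r) = r^3 - 6r^2 - r + 6 = (r - 6)(r - 1)(r + 1).
Roots (with multiplicity): -1, 1, 6.

-1, 1, 6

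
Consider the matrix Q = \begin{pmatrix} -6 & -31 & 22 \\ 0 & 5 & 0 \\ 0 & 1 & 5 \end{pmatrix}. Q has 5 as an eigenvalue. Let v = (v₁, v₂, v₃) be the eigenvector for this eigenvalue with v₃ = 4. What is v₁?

8

Q − 5I = [[-11, -31, 22], [0, 0, 0], [0, 1, 0]].
Solving (Q − 5I)v = 0 gives the eigenspace spanned by (8, 0, 4).
With v₃ = 4, v = (8, 0, 4), so v₁ = 8.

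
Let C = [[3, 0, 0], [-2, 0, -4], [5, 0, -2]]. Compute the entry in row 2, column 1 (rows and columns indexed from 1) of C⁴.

-194

Characteristic polynomial: λ^3 - λ^2 - 6λ = λ(λ - 3)(λ + 2), so the eigenvalues are -2, 0, 3.
λ=0: eigenvector (0, 1, 0).
λ=3: eigenvector (1, -2, 1).
λ=-2: eigenvector (0, 2, 1).
P = [[0, 1, 0], [1, -2, 2], [0, 1, 1]], D = diag(0, 3, -2), P⁻¹ = [[4, 1, -2], [1, 0, 0], [-1, 0, 1]].
C⁴ = P·diag(0, 81, 16)·P⁻¹ = [[81, 0, 0], [-194, 0, 32], [65, 0, 16]].
The requested entry is -194.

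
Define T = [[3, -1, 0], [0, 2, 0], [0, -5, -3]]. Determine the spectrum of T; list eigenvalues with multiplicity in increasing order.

Characteristic polynomial: p(μ) = μ^3 - 2μ^2 - 9μ + 18 = (μ - 3)(μ - 2)(μ + 3).
Roots (with multiplicity): -3, 2, 3.

-3, 2, 3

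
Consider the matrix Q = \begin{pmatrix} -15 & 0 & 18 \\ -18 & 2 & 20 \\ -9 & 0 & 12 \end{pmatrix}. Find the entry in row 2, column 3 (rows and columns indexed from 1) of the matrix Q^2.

-44

Characteristic polynomial: μ^3 + μ^2 - 24μ + 36 = (μ - 3)(μ - 2)(μ + 6), so the eigenvalues are -6, 2, 3.
μ=3: eigenvector (1, 2, 1).
μ=2: eigenvector (0, 1, 0).
μ=-6: eigenvector (-2, -2, -1).
P = [[1, 0, -2], [2, 1, -2], [1, 0, -1]], D = diag(3, 2, -6), P⁻¹ = [[-1, 0, 2], [0, 1, -2], [-1, 0, 1]].
Q² = P·diag(9, 4, 36)·P⁻¹ = [[63, 0, -54], [54, 4, -44], [27, 0, -18]].
The requested entry is -44.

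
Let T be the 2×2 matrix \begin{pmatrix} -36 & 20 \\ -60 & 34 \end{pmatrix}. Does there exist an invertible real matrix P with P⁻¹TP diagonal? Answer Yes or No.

Characteristic polynomial: p(μ) = μ^2 + 2μ - 24 = (μ - 4)(μ + 6).
All 2 eigenvalues are distinct, so T is diagonalizable.

Yes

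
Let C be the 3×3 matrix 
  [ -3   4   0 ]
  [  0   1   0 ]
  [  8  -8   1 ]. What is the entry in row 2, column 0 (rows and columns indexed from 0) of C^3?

56

Characteristic polynomial: μ^3 + μ^2 - 5μ + 3 = (μ - 1)^2(μ + 3), so the eigenvalues are -3, 1, 1.
μ=-3: eigenvector (1, 0, -2).
μ=1: eigenvector (1, 1, -3).
μ=1: eigenvector (0, 0, 1).
P = [[1, 1, 0], [0, 1, 0], [-2, -3, 1]], D = diag(-3, 1, 1), P⁻¹ = [[1, -1, 0], [0, 1, 0], [2, 1, 1]].
C³ = P·diag(-27, 1, 1)·P⁻¹ = [[-27, 28, 0], [0, 1, 0], [56, -56, 1]].
The requested entry is 56.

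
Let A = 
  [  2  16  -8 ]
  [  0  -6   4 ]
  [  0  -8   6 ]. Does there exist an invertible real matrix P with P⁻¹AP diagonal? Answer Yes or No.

Yes

Characteristic polynomial: p(λ) = λ^3 - 2λ^2 - 4λ + 8 = (λ - 2)^2(λ + 2).
λ = 2 has algebraic multiplicity 2; rank(A − 2I) = 1, so geometric multiplicity = 2.
Every eigenvalue has geometric = algebraic multiplicity, so A is diagonalizable.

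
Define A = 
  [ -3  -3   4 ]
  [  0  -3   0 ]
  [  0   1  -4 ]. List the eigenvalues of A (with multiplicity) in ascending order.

-4, -3, -3

Characteristic polynomial: p(r) = r^3 + 10r^2 + 33r + 36 = (r + 3)^2(r + 4).
Roots (with multiplicity): -4, -3, -3.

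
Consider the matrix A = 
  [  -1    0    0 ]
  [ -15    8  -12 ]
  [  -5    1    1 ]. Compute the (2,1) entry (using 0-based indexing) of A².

Characteristic polynomial: t^3 - 8t^2 + 11t + 20 = (t - 5)(t - 4)(t + 1), so the eigenvalues are -1, 4, 5.
t=-1: eigenvector (1, 3, 1).
t=5: eigenvector (0, 4, 1).
t=4: eigenvector (0, 3, 1).
P = [[1, 0, 0], [3, 4, 3], [1, 1, 1]], D = diag(-1, 5, 4), P⁻¹ = [[1, 0, 0], [0, 1, -3], [-1, -1, 4]].
A² = P·diag(1, 25, 16)·P⁻¹ = [[1, 0, 0], [-45, 52, -108], [-15, 9, -11]].
The requested entry is 9.

9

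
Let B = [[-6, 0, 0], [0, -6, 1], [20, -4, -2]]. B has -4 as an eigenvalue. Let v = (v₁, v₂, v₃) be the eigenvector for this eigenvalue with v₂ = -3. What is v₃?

B + 4I = [[-2, 0, 0], [0, -2, 1], [20, -4, 2]].
Solving (B + 4I)v = 0 gives the eigenspace spanned by (0, -3, -6).
With v₂ = -3, v = (0, -3, -6), so v₃ = -6.

-6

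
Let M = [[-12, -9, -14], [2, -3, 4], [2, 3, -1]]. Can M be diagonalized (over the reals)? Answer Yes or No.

No

Characteristic polynomial: p(s) = s^3 + 16s^2 + 85s + 150 = (s + 5)^2(s + 6).
s = -5 has algebraic multiplicity 2; rank(M + 5I) = 2, so geometric multiplicity = 1.
Geometric multiplicity < algebraic multiplicity, so M is not diagonalizable.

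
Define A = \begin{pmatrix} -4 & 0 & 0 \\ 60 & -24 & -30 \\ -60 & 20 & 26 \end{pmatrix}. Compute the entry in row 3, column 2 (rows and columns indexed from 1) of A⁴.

Characteristic polynomial: λ^3 + 2λ^2 - 32λ - 96 = (λ - 6)(λ + 4)^2, so the eigenvalues are -4, -4, 6.
λ=-4: eigenvector (1, 0, 2).
λ=-4: eigenvector (0, 3, -2).
λ=6: eigenvector (0, -1, 1).
P = [[1, 0, 0], [0, 3, -1], [2, -2, 1]], D = diag(-4, -4, 6), P⁻¹ = [[1, 0, 0], [-2, 1, 1], [-6, 2, 3]].
A⁴ = P·diag(256, 256, 1296)·P⁻¹ = [[256, 0, 0], [6240, -1824, -3120], [-6240, 2080, 3376]].
The requested entry is 2080.

2080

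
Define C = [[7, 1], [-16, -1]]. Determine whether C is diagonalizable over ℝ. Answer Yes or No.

No

Characteristic polynomial: p(λ) = λ^2 - 6λ + 9 = (λ - 3)^2.
λ = 3 has algebraic multiplicity 2; rank(C − 3I) = 1, so geometric multiplicity = 1.
Geometric multiplicity < algebraic multiplicity, so C is not diagonalizable.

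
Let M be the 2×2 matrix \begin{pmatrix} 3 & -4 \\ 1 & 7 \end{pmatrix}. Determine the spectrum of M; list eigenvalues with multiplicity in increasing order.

Characteristic polynomial: p(r) = r^2 - 10r + 25 = (r - 5)^2.
Roots (with multiplicity): 5, 5.

5, 5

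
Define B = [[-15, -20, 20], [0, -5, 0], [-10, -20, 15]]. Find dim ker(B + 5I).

B + 5I = [[-10, -20, 20], [0, 0, 0], [-10, -20, 20]].
This matrix has rank 1, so its null space has dimension 3 − 1 = 2.

2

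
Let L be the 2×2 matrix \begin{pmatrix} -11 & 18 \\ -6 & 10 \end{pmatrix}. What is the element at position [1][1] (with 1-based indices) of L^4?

Characteristic polynomial: μ^2 + μ - 2 = (μ - 1)(μ + 2), so the eigenvalues are -2, 1.
μ=1: eigenvector (-3, -2).
μ=-2: eigenvector (2, 1).
P = [[-3, 2], [-2, 1]], D = diag(1, -2), P⁻¹ = [[1, -2], [2, -3]].
L⁴ = P·diag(1, 16)·P⁻¹ = [[61, -90], [30, -44]].
The requested entry is 61.

61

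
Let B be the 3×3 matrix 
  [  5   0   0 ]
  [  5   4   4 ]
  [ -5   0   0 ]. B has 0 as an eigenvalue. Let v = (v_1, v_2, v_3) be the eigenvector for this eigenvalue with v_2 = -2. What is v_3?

B = [[5, 0, 0], [5, 4, 4], [-5, 0, 0]].
Solving (B)v = 0 gives the eigenspace spanned by (0, -2, 2).
With v_2 = -2, v = (0, -2, 2), so v_3 = 2.

2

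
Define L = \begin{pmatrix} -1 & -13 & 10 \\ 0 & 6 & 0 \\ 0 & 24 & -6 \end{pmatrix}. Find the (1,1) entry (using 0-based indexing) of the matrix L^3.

Characteristic polynomial: λ^3 + λ^2 - 36λ - 36 = (λ - 6)(λ + 1)(λ + 6), so the eigenvalues are -6, -1, 6.
λ=-1: eigenvector (1, 0, 0).
λ=6: eigenvector (1, 1, 2).
λ=-6: eigenvector (-2, 0, 1).
P = [[1, 1, -2], [0, 1, 0], [0, 2, 1]], D = diag(-1, 6, -6), P⁻¹ = [[1, -5, 2], [0, 1, 0], [0, -2, 1]].
L³ = P·diag(-1, 216, -216)·P⁻¹ = [[-1, -643, 430], [0, 216, 0], [0, 864, -216]].
The requested entry is 216.

216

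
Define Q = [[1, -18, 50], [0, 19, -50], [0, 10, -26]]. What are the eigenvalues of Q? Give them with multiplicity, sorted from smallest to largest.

Characteristic polynomial: p(t) = t^3 + 6t^2 - t - 6 = (t - 1)(t + 1)(t + 6).
Roots (with multiplicity): -6, -1, 1.

-6, -1, 1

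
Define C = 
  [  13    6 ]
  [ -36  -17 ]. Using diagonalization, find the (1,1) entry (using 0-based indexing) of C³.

Characteristic polynomial: t^2 + 4t - 5 = (t - 1)(t + 5), so the eigenvalues are -5, 1.
t=-5: eigenvector (1, -3).
t=1: eigenvector (1, -2).
P = [[1, 1], [-3, -2]], D = diag(-5, 1), P⁻¹ = [[-2, -1], [3, 1]].
C³ = P·diag(-125, 1)·P⁻¹ = [[253, 126], [-756, -377]].
The requested entry is -377.

-377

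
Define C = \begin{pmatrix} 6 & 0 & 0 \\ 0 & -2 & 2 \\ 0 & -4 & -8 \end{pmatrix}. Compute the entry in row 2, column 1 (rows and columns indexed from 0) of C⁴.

2080

Characteristic polynomial: μ^3 + 4μ^2 - 36μ - 144 = (μ - 6)(μ + 4)(μ + 6), so the eigenvalues are -6, -4, 6.
μ=6: eigenvector (1, 0, 0).
μ=-4: eigenvector (0, 1, -1).
μ=-6: eigenvector (0, -1, 2).
P = [[1, 0, 0], [0, 1, -1], [0, -1, 2]], D = diag(6, -4, -6), P⁻¹ = [[1, 0, 0], [0, 2, 1], [0, 1, 1]].
C⁴ = P·diag(1296, 256, 1296)·P⁻¹ = [[1296, 0, 0], [0, -784, -1040], [0, 2080, 2336]].
The requested entry is 2080.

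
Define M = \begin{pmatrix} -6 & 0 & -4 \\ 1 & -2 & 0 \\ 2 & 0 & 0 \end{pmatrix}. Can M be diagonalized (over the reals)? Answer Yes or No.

Characteristic polynomial: p(r) = r^3 + 8r^2 + 20r + 16 = (r + 2)^2(r + 4).
r = -2 has algebraic multiplicity 2; rank(M + 2I) = 2, so geometric multiplicity = 1.
Geometric multiplicity < algebraic multiplicity, so M is not diagonalizable.

No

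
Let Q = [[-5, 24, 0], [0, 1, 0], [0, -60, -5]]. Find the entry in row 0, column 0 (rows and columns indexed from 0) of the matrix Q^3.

-125

Characteristic polynomial: r^3 + 9r^2 + 15r - 25 = (r - 1)(r + 5)^2, so the eigenvalues are -5, -5, 1.
r=-5: eigenvector (1, 0, -2).
r=-5: eigenvector (-2, 0, 5).
r=1: eigenvector (4, 1, -10).
P = [[1, -2, 4], [0, 0, 1], [-2, 5, -10]], D = diag(-5, -5, 1), P⁻¹ = [[5, 0, 2], [2, 2, 1], [0, 1, 0]].
Q³ = P·diag(-125, -125, 1)·P⁻¹ = [[-125, 504, 0], [0, 1, 0], [0, -1260, -125]].
The requested entry is -125.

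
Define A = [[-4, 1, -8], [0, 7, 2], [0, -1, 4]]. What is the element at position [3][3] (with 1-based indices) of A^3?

Characteristic polynomial: λ^3 - 7λ^2 - 14λ + 120 = (λ - 6)(λ - 5)(λ + 4), so the eigenvalues are -4, 5, 6.
λ=-4: eigenvector (1, 0, 0).
λ=5: eigenvector (-1, -1, 1).
λ=6: eigenvector (-1, -2, 1).
P = [[1, -1, -1], [0, -1, -2], [0, 1, 1]], D = diag(-4, 5, 6), P⁻¹ = [[1, 0, 1], [0, 1, 2], [0, -1, -1]].
A³ = P·diag(-64, 125, 216)·P⁻¹ = [[-64, 91, -98], [0, 307, 182], [0, -91, 34]].
The requested entry is 34.

34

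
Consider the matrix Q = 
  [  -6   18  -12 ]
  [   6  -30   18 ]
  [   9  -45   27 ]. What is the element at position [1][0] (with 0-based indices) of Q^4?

Characteristic polynomial: t^3 + 9t^2 + 18t = t(t + 3)(t + 6), so the eigenvalues are -6, -3, 0.
t=-6: eigenvector (1, -2, -3).
t=0: eigenvector (-1, 1, 2).
t=-3: eigenvector (0, -2, -3).
P = [[1, -1, 0], [-2, 1, -2], [-3, 2, -3]], D = diag(-6, 0, -3), P⁻¹ = [[1, -3, 2], [0, -3, 2], [-1, 1, -1]].
Q⁴ = P·diag(1296, 0, 81)·P⁻¹ = [[1296, -3888, 2592], [-2430, 7614, -5022], [-3645, 11421, -7533]].
The requested entry is -2430.

-2430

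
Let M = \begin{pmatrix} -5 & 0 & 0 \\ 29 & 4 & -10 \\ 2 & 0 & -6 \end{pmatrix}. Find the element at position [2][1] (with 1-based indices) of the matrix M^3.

Characteristic polynomial: s^3 + 7s^2 - 14s - 120 = (s - 4)(s + 5)(s + 6), so the eigenvalues are -6, -5, 4.
s=-5: eigenvector (1, -1, 2).
s=4: eigenvector (0, 1, 0).
s=-6: eigenvector (0, 1, 1).
P = [[1, 0, 0], [-1, 1, 1], [2, 0, 1]], D = diag(-5, 4, -6), P⁻¹ = [[1, 0, 0], [3, 1, -1], [-2, 0, 1]].
M³ = P·diag(-125, 64, -216)·P⁻¹ = [[-125, 0, 0], [749, 64, -280], [182, 0, -216]].
The requested entry is 749.

749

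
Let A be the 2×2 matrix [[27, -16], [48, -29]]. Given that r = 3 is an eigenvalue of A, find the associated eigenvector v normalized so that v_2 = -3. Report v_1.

-2

A − 3I = [[24, -16], [48, -32]].
Solving (A − 3I)v = 0 gives the eigenspace spanned by (-2, -3).
With v_2 = -3, v = (-2, -3), so v_1 = -2.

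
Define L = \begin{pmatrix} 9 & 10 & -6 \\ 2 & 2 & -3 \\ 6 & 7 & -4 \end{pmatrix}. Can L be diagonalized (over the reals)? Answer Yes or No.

No

Characteristic polynomial: p(t) = t^3 - 7t^2 + 11t - 5 = (t - 5)(t - 1)^2.
t = 1 has algebraic multiplicity 2; rank(L − 1I) = 2, so geometric multiplicity = 1.
Geometric multiplicity < algebraic multiplicity, so L is not diagonalizable.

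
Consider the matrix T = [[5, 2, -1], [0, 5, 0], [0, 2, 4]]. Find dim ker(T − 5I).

T − 5I = [[0, 2, -1], [0, 0, 0], [0, 2, -1]].
This matrix has rank 1, so its null space has dimension 3 − 1 = 2.

2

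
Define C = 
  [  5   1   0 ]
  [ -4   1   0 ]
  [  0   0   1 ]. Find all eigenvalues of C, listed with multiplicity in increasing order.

1, 3, 3

Characteristic polynomial: p(t) = t^3 - 7t^2 + 15t - 9 = (t - 3)^2(t - 1).
Roots (with multiplicity): 1, 3, 3.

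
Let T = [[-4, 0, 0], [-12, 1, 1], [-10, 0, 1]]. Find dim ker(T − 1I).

1

T − 1I = [[-5, 0, 0], [-12, 0, 1], [-10, 0, 0]].
This matrix has rank 2, so its null space has dimension 3 − 2 = 1.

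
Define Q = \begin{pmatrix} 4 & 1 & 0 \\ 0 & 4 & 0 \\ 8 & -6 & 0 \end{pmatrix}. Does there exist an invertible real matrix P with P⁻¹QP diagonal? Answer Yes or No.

Characteristic polynomial: p(μ) = μ^3 - 8μ^2 + 16μ = μ(μ - 4)^2.
μ = 4 has algebraic multiplicity 2; rank(Q − 4I) = 2, so geometric multiplicity = 1.
Geometric multiplicity < algebraic multiplicity, so Q is not diagonalizable.

No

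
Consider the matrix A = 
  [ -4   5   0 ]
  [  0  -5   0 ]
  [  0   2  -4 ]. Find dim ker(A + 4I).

2

A + 4I = [[0, 5, 0], [0, -1, 0], [0, 2, 0]].
This matrix has rank 1, so its null space has dimension 3 − 1 = 2.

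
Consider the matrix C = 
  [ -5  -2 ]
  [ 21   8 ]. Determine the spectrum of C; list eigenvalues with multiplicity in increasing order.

Characteristic polynomial: p(λ) = λ^2 - 3λ + 2 = (λ - 2)(λ - 1).
Roots (with multiplicity): 1, 2.

1, 2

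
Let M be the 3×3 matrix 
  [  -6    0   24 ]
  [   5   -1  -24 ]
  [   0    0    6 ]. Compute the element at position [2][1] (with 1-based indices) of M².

-35

Characteristic polynomial: λ^3 + λ^2 - 36λ - 36 = (λ - 6)(λ + 1)(λ + 6), so the eigenvalues are -6, -1, 6.
λ=-1: eigenvector (0, 1, 0).
λ=-6: eigenvector (1, -1, 0).
λ=6: eigenvector (2, -2, 1).
P = [[0, 1, 2], [1, -1, -2], [0, 0, 1]], D = diag(-1, -6, 6), P⁻¹ = [[1, 1, 0], [1, 0, -2], [0, 0, 1]].
M² = P·diag(1, 36, 36)·P⁻¹ = [[36, 0, 0], [-35, 1, 0], [0, 0, 36]].
The requested entry is -35.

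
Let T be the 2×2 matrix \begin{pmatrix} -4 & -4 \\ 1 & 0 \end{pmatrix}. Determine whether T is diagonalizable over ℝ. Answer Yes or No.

No

Characteristic polynomial: p(r) = r^2 + 4r + 4 = (r + 2)^2.
r = -2 has algebraic multiplicity 2; rank(T + 2I) = 1, so geometric multiplicity = 1.
Geometric multiplicity < algebraic multiplicity, so T is not diagonalizable.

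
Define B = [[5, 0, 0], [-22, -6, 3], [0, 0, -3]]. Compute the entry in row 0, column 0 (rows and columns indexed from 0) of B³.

125

Characteristic polynomial: t^3 + 4t^2 - 27t - 90 = (t - 5)(t + 3)(t + 6), so the eigenvalues are -6, -3, 5.
t=5: eigenvector (1, -2, 0).
t=-6: eigenvector (0, 1, 0).
t=-3: eigenvector (0, 1, 1).
P = [[1, 0, 0], [-2, 1, 1], [0, 0, 1]], D = diag(5, -6, -3), P⁻¹ = [[1, 0, 0], [2, 1, -1], [0, 0, 1]].
B³ = P·diag(125, -216, -27)·P⁻¹ = [[125, 0, 0], [-682, -216, 189], [0, 0, -27]].
The requested entry is 125.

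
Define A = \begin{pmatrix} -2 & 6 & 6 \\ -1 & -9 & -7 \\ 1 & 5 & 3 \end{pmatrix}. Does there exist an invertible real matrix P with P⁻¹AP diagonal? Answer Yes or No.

No

Characteristic polynomial: p(r) = r^3 + 8r^2 + 20r + 16 = (r + 2)^2(r + 4).
r = -2 has algebraic multiplicity 2; rank(A + 2I) = 2, so geometric multiplicity = 1.
Geometric multiplicity < algebraic multiplicity, so A is not diagonalizable.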